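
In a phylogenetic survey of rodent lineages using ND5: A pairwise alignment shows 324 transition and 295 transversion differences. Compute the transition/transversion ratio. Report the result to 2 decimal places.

1.10

R = 324/295 = 1.098305… ≈ 1.10 (to 2 d.p.).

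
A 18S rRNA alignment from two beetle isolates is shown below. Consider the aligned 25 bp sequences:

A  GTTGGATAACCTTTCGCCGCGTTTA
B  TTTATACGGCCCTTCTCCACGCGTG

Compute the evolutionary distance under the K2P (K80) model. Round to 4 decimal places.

0.9011

Of 25 sites, 8 differences are transitions and 4 are transversions, so P = 8/25 = 0.32 and Q = 4/25 = 0.16.
Under the Kimura two-parameter model, d = −½ ln(1 − 2P − Q) − ¼ ln(1 − 2Q).
1 − 2P − Q = 0.2, giving −½ ln(0.2) = 0.804719.
1 − 2Q = 0.68, giving −¼ ln(0.68) = 0.096416.
d = 0.804719 + 0.096416 = 0.901135.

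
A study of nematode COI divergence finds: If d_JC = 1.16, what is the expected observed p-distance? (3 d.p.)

0.590

p = (3/4)(1 − e^(−4d/3)) = 0.75 × (1 − e^(-1.546667)) = 0.75 × (1 − 0.212957) = 0.590282.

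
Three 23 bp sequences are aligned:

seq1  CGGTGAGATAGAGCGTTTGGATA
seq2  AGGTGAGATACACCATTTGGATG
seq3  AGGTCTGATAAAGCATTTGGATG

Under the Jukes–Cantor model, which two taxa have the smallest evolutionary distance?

seq2 and seq3

seq1–seq2: 5/23 differ, p = 0.217, d = 0.257.
seq1–seq3: 6/23 differ, p = 0.261, d = 0.321.
seq2–seq3: 4/23 differ, p = 0.174, d = 0.198.
The smallest distance is between seq2 and seq3.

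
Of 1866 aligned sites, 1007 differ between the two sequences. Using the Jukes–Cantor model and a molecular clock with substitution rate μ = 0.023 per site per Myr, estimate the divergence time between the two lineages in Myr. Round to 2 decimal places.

20.73

p = 1007/1866 ≈ 0.539657.
d = −(3/4) ln(1 − 4p/3) = −0.75 ln(1 − 0.719543) = −0.75 ln(0.280457)
  = −0.75 × (-1.271335) = 0.953501 substitutions/site.
Under a molecular clock d = 2μt, so t = d/(2μ) = 0.953501 / (2 × 0.023) = 20.73 Myr.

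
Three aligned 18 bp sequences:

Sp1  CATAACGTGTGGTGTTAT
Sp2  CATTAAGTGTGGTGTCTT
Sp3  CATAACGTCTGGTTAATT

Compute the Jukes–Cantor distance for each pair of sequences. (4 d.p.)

d(Sp1,Sp2) = 0.2635, d(Sp1,Sp3) = 0.3470, d(Sp2,Sp3) = 0.4408

Sp1–Sp2: 4/18 sites differ → p ≈ 0.222222, d = −0.75 ln(1 − 0.296296) = 0.263548 ≈ 0.2635.
Sp1–Sp3: 5/18 sites differ → p ≈ 0.277778, d = −0.75 ln(1 − 0.370371) = 0.346968 ≈ 0.3470.
Sp2–Sp3: 6/18 sites differ → p ≈ 0.333333, d = −0.75 ln(1 − 0.444444) = 0.440839 ≈ 0.4408.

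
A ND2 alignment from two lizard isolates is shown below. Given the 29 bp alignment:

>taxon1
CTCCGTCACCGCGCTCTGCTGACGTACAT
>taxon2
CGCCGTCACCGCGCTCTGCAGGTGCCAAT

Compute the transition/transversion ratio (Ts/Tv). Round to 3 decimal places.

0.750

Transitions are A↔G and C↔T; transversions are all other mismatches.
Transitions: 3. Transversions: 4.
R = 3/4 = 0.750.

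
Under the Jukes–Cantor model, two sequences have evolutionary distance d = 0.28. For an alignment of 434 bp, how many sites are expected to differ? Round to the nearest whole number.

Invert JC69: p = (3/4)(1 − e^(−4d/3)) = 0.75 × (1 − e^(-0.373333)) = 0.75 × (1 − 0.688436) = 0.233673.
Expected differing sites = pL ≈ 0.233673 × 434 = 101.414082 ≈ 101.

101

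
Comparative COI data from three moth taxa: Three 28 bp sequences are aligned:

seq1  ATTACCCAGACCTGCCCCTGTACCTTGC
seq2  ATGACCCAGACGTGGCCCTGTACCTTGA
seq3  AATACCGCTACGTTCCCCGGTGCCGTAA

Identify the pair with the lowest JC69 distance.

seq1 and seq2

seq1–seq2: 4/28 differ, p = 0.143, d = 0.158.
seq1–seq3: 11/28 differ, p = 0.393, d = 0.556.
seq2–seq3: 11/28 differ, p = 0.393, d = 0.556.
The smallest distance is between seq1 and seq2.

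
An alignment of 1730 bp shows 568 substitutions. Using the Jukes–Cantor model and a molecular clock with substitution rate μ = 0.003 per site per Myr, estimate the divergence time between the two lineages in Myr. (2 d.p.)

p = 568/1730 ≈ 0.328324.
d = −(3/4) ln(1 − 4p/3) = −0.75 ln(1 − 0.437765) = −0.75 ln(0.562235)
  = −0.75 × (-0.575835) = 0.431876 substitutions/site.
Under a molecular clock d = 2μt, so t = d/(2μ) = 0.431876 / (2 × 0.003) = 71.98 Myr.

71.98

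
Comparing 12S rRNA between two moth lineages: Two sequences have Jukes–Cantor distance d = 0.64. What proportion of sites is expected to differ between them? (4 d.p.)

p = (3/4)(1 − e^(−4d/3)) = 0.75 × (1 − e^(-0.853333)) = 0.75 × (1 − 0.425993) = 0.430505.

0.4305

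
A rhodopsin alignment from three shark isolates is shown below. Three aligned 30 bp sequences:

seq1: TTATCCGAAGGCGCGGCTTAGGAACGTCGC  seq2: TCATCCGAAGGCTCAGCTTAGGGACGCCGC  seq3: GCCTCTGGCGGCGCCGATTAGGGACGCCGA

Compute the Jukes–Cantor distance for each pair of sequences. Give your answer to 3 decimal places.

d(seq1,seq2) = 0.188, d(seq1,seq3) = 0.503, d(seq2,seq3) = 0.383

seq1–seq2: 5/30 sites differ → p ≈ 0.166667, d = −0.75 ln(1 − 0.222223) = 0.188487 ≈ 0.188.
seq1–seq3: 11/30 sites differ → p ≈ 0.366667, d = −0.75 ln(1 − 0.488889) = 0.503376 ≈ 0.503.
seq2–seq3: 9/30 sites differ → p = 0.3, d = −0.75 ln(1 − 0.4) = 0.383119 ≈ 0.383.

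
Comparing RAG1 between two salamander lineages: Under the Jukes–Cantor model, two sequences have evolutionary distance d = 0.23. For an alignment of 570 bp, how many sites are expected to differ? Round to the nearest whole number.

Invert JC69: p = (3/4)(1 − e^(−4d/3)) = 0.75 × (1 − e^(-0.306667)) = 0.75 × (1 − 0.735896) = 0.198078.
Expected differing sites = pL ≈ 0.198078 × 570 = 112.90446 ≈ 113.

113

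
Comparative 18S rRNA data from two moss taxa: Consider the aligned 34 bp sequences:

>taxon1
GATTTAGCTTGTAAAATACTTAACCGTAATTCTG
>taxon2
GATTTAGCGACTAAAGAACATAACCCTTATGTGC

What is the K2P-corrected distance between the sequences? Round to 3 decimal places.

Of 34 sites, 2 differences are transitions and 10 are transversions, so P = 2/34 ≈ 0.058824 and Q = 10/34 ≈ 0.294118.
Under the Kimura two-parameter model, d = −½ ln(1 − 2P − Q) − ¼ ln(1 − 2Q).
1 − 2P − Q = 0.588234, giving −½ ln(0.588234) = 0.265315.
1 − 2Q = 0.411764, giving −¼ ln(0.411764) = 0.221826.
d = 0.265315 + 0.221826 = 0.487141.

0.487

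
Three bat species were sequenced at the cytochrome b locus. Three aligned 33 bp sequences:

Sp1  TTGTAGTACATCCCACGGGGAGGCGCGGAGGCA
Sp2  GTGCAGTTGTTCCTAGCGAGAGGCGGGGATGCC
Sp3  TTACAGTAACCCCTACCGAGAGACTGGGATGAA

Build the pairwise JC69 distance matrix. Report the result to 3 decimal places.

Sp1–Sp2: 12/33 sites differ → p ≈ 0.363636, d = −0.75 ln(1 − 0.484848) = 0.497470 ≈ 0.497.
Sp1–Sp3: 13/33 sites differ → p ≈ 0.393939, d = −0.75 ln(1 − 0.525252) = 0.558728 ≈ 0.559.
Sp2–Sp3: 11/33 sites differ → p ≈ 0.333333, d = −0.75 ln(1 − 0.444444) = 0.440839 ≈ 0.441.

d(Sp1,Sp2) = 0.497, d(Sp1,Sp3) = 0.559, d(Sp2,Sp3) = 0.441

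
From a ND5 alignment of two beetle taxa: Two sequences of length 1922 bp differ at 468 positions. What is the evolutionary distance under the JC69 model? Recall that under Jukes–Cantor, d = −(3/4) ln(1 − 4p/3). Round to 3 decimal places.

0.294

p = 468/1922 ≈ 0.243496.
d = −(3/4) ln(1 − 4p/3) = −0.75 ln(1 − 0.324661) = −0.75 ln(0.675339)
  = −0.75 × (-0.392540) = 0.294405 substitutions/site.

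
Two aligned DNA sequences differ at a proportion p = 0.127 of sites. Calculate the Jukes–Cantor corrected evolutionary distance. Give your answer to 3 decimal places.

d = −(3/4) ln(1 − 4p/3) = −0.75 ln(1 − 0.169333) = −0.75 ln(0.830667)
  = −0.75 × (-0.185526) = 0.139145 substitutions/site.

0.139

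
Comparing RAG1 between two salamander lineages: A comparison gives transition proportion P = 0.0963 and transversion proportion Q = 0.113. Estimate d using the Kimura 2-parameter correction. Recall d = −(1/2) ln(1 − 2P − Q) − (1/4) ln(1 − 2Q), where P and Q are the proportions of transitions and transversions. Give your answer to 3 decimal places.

0.246

Under the Kimura two-parameter model, d = −½ ln(1 − 2P − Q) − ¼ ln(1 − 2Q).
1 − 2P − Q = 0.6944, giving −½ ln(0.6944) = 0.182354.
1 − 2Q = 0.774, giving −¼ ln(0.774) = 0.064046.
d = 0.182354 + 0.064046 = 0.246400.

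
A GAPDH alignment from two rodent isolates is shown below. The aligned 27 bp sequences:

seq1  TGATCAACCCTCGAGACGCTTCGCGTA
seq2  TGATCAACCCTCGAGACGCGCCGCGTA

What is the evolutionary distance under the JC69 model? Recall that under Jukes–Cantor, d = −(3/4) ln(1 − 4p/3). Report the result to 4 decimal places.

0.0780

The sequences differ at 2 of 27 sites (20, 21), so p = 2/27 ≈ 0.074074.
d = −(3/4) ln(1 − 4p/3) = −0.75 ln(1 − 0.098765) = −0.75 ln(0.901235)
  = −0.75 × (-0.103989) = 0.077992 substitutions/site.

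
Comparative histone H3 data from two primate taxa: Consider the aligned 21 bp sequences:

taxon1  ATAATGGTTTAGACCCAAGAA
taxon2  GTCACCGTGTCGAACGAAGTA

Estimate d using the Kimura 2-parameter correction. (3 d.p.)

0.646

Of 21 sites, 2 differences are transitions and 7 are transversions, so P = 2/21 ≈ 0.095238 and Q = 7/21 ≈ 0.333333.
Under the Kimura two-parameter model, d = −½ ln(1 − 2P − Q) − ¼ ln(1 − 2Q).
1 − 2P − Q = 0.476191, giving −½ ln(0.476191) = 0.370968.
1 − 2Q = 0.333334, giving −¼ ln(0.333334) = 0.274653.
d = 0.370968 + 0.274653 = 0.645621.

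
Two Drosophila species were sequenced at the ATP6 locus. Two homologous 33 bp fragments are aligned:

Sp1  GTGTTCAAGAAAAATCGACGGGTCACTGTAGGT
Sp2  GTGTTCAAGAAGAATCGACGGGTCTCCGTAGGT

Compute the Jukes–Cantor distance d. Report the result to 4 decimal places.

The sequences differ at 3 of 33 sites (12, 25, 27), so p = 3/33 ≈ 0.090909.
d = −(3/4) ln(1 − 4p/3) = −0.75 ln(1 − 0.121212) = −0.75 ln(0.878788)
  = −0.75 × (-0.129212) = 0.096909 substitutions/site.

0.0969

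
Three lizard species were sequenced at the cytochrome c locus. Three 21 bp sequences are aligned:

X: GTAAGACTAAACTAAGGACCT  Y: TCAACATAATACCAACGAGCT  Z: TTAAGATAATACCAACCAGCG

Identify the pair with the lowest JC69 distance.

X–Y: 9/21 differ, p = 0.429, d = 0.635.
X–Z: 9/21 differ, p = 0.429, d = 0.635.
Y–Z: 4/21 differ, p = 0.190, d = 0.220.
The smallest distance is between Y and Z.

Y and Z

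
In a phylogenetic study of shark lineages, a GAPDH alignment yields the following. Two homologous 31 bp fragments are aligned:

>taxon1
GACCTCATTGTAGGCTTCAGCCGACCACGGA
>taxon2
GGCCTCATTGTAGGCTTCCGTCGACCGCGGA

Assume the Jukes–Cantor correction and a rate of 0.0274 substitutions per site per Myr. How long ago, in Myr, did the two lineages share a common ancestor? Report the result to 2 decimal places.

2.58

The sequences differ at 4 of 31 sites (2, 19, 21, 27), so p = 4/31 ≈ 0.129032.
d = −(3/4) ln(1 − 4p/3) = −0.75 ln(1 − 0.172043) = −0.75 ln(0.827957)
  = −0.75 × (-0.188794) = 0.141596 substitutions/site.
Under a molecular clock d = 2μt, so t = d/(2μ) = 0.141596 / (2 × 0.0274) = 2.58 Myr.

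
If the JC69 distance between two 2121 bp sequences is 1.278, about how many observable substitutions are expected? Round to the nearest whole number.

Invert JC69: p = (3/4)(1 − e^(−4d/3)) = 0.75 × (1 − e^(-1.704)) = 0.75 × (1 − 0.181954) = 0.613535.
Expected differing sites = pL ≈ 0.613535 × 2121 = 1301.307735 ≈ 1301.

1301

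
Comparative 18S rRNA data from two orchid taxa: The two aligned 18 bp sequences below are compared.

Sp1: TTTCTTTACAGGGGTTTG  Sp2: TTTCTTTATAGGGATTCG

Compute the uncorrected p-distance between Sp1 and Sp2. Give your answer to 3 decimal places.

0.167

The sequences differ at 3 of 18 positions (sites 9, 14, 17).
p = 3/18 = 0.166666… ≈ 0.167 (to 3 d.p.).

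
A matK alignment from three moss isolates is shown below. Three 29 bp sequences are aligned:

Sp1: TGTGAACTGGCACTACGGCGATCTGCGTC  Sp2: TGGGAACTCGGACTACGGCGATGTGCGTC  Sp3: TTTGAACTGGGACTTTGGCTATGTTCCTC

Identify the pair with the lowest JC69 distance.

Sp1–Sp2: 4/29 differ, p = 0.138, d = 0.152.
Sp1–Sp3: 8/29 differ, p = 0.276, d = 0.344.
Sp2–Sp3: 8/29 differ, p = 0.276, d = 0.344.
The smallest distance is between Sp1 and Sp2.

Sp1 and Sp2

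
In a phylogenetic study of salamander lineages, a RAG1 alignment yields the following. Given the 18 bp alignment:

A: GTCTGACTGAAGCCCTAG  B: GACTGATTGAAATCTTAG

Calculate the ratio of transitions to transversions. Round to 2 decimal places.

4.00

Transitions are A↔G and C↔T; transversions are all other mismatches.
Transitions: 4. Transversions: 1.
R = 4/1 = 4.00.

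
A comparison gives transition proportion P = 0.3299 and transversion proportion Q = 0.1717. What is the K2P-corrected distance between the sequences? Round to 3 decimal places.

Under the Kimura two-parameter model, d = −½ ln(1 − 2P − Q) − ¼ ln(1 − 2Q).
1 − 2P − Q = 0.1685, giving −½ ln(0.1685) = 0.890410.
1 − 2Q = 0.6566, giving −¼ ln(0.6566) = 0.105170.
d = 0.890410 + 0.105170 = 0.995580.

0.996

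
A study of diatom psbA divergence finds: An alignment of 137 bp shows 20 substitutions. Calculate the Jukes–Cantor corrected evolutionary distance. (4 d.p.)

0.1624

p = 20/137 ≈ 0.145985.
d = −(3/4) ln(1 − 4p/3) = −0.75 ln(1 − 0.194647) = −0.75 ln(0.805353)
  = −0.75 × (-0.216475) = 0.162356 substitutions/site.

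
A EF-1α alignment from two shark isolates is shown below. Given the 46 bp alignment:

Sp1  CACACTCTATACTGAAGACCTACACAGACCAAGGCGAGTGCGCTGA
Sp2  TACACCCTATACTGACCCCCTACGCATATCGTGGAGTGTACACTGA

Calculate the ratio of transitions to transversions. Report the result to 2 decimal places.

1.00

Transitions are A↔G and C↔T; transversions are all other mismatches.
Transitions: 7. Transversions: 7.
R = 7/7 = 1.00.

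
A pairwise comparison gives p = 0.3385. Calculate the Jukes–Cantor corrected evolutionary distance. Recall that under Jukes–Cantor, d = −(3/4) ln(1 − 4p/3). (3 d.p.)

d = −(3/4) ln(1 − 4p/3) = −0.75 ln(1 − 0.451333) = −0.75 ln(0.548667)
  = −0.75 × (-0.600264) = 0.450198 substitutions/site.

0.450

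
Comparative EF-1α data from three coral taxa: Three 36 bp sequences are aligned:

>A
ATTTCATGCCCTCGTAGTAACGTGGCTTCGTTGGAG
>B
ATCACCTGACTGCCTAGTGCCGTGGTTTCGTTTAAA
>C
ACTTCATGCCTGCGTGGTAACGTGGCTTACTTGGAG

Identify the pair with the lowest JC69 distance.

A and C

A–B: 13/36 differ, p = 0.361, d = 0.493.
A–C: 6/36 differ, p = 0.167, d = 0.188.
B–C: 15/36 differ, p = 0.417, d = 0.608.
The smallest distance is between A and C.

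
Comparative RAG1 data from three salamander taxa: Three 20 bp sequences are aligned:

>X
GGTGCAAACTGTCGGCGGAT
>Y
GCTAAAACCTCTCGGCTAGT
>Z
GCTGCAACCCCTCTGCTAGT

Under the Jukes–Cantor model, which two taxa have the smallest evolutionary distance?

X–Y: 8/20 differ, p = 0.400, d = 0.572.
X–Z: 8/20 differ, p = 0.400, d = 0.572.
Y–Z: 4/20 differ, p = 0.200, d = 0.233.
The smallest distance is between Y and Z.

Y and Z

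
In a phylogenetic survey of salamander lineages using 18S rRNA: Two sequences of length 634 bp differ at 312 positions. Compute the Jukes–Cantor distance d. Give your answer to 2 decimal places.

p = 312/634 ≈ 0.492114.
d = −(3/4) ln(1 − 4p/3) = −0.75 ln(1 − 0.656152) = −0.75 ln(0.343848)
  = −0.75 × (-1.067556) = 0.800667 substitutions/site.

0.80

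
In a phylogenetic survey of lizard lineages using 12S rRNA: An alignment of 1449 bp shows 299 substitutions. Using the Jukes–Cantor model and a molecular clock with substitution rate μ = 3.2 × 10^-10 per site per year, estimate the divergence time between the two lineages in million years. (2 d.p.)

p = 299/1449 ≈ 0.206349.
d = −(3/4) ln(1 − 4p/3) = −0.75 ln(1 − 0.275132) = −0.75 ln(0.724868)
  = −0.75 × (-0.321766) = 0.241325 substitutions/site.
Under a molecular clock d = 2μt, so t = d/(2μ) = 0.241325 / (2 × 3.2 × 10^-10) = 377.07 million years.

377.07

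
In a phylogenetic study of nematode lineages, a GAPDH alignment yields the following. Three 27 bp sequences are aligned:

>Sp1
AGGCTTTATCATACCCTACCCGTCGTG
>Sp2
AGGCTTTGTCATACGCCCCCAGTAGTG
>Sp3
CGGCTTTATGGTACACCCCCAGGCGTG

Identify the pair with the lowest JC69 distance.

Sp1 and Sp2

Sp1–Sp2: 6/27 differ, p = 0.222, d = 0.264.
Sp1–Sp3: 8/27 differ, p = 0.296, d = 0.377.
Sp2–Sp3: 7/27 differ, p = 0.259, d = 0.318.
The smallest distance is between Sp1 and Sp2.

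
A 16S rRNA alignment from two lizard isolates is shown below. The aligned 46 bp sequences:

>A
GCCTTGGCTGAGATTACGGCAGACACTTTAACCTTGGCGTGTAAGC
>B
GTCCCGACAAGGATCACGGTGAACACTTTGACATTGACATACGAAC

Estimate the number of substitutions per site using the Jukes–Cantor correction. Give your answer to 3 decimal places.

The sequences differ at 19 of 46 sites, so p = 19/46 ≈ 0.413043.
d = −(3/4) ln(1 − 4p/3) = −0.75 ln(1 − 0.550724) = −0.75 ln(0.449276)
  = −0.75 × (-0.800118) = 0.600089 substitutions/site.

0.600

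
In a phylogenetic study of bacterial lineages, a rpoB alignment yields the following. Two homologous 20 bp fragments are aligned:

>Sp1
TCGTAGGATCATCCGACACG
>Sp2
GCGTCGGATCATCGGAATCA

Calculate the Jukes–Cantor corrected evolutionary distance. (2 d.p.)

0.38

The sequences differ at 6 of 20 sites (1, 5, 14, 17, 18, 20), so p = 6/20 = 0.3.
d = −(3/4) ln(1 − 4p/3) = −0.75 ln(1 − 0.4) = −0.75 ln(0.6)
  = −0.75 × (-0.510826) = 0.383120 substitutions/site.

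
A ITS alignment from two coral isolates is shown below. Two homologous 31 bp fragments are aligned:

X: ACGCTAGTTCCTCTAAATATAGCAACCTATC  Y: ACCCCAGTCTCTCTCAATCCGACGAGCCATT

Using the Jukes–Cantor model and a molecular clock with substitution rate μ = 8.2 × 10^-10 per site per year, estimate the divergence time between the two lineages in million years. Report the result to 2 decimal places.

The sequences differ at 13 of 31 sites, so p = 13/31 ≈ 0.419355.
d = −(3/4) ln(1 − 4p/3) = −0.75 ln(1 − 0.55914) = −0.75 ln(0.44086)
  = −0.75 × (-0.819028) = 0.614271 substitutions/site.
Under a molecular clock d = 2μt, so t = d/(2μ) = 0.614271 / (2 × 8.2 × 10^-10) = 374.56 million years.

374.56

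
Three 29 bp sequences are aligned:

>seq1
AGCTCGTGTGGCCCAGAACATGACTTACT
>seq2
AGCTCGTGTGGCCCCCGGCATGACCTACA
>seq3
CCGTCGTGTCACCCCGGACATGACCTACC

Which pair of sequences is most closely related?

seq1 and seq2

seq1–seq2: 6/29 differ, p = 0.207, d = 0.242.
seq1–seq3: 9/29 differ, p = 0.310, d = 0.401.
seq2–seq3: 8/29 differ, p = 0.276, d = 0.344.
The smallest distance is between seq1 and seq2.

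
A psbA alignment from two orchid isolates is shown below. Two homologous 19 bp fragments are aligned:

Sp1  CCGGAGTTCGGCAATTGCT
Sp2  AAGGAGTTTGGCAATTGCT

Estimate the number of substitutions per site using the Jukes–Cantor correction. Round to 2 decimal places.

0.18

The sequences differ at 3 of 19 sites (1, 2, 9), so p = 3/19 ≈ 0.157895.
d = −(3/4) ln(1 − 4p/3) = −0.75 ln(1 − 0.210527) = −0.75 ln(0.789473)
  = −0.75 × (-0.236390) = 0.177293 substitutions/site.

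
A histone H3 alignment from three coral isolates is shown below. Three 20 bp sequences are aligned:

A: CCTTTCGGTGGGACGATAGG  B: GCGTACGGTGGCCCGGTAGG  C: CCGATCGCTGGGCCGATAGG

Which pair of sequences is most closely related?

A and C

A–B: 6/20 differ, p = 0.300, d = 0.383.
A–C: 4/20 differ, p = 0.200, d = 0.233.
B–C: 6/20 differ, p = 0.300, d = 0.383.
The smallest distance is between A and C.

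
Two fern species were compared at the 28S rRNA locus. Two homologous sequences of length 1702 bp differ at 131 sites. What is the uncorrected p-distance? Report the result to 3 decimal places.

p = 131/1702 = 0.076968… ≈ 0.077 (to 3 d.p.).

0.077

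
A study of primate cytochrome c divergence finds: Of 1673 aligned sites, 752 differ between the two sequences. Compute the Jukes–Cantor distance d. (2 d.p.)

p = 752/1673 ≈ 0.449492.
d = −(3/4) ln(1 − 4p/3) = −0.75 ln(1 − 0.599323) = −0.75 ln(0.400677)
  = −0.75 × (-0.914600) = 0.685950 substitutions/site.

0.69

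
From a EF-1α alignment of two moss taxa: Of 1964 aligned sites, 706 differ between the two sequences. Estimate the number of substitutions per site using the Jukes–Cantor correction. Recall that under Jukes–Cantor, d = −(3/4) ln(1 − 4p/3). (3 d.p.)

0.489

p = 706/1964 ≈ 0.35947.
d = −(3/4) ln(1 − 4p/3) = −0.75 ln(1 − 0.479293) = −0.75 ln(0.520707)
  = −0.75 × (-0.652568) = 0.489426 substitutions/site.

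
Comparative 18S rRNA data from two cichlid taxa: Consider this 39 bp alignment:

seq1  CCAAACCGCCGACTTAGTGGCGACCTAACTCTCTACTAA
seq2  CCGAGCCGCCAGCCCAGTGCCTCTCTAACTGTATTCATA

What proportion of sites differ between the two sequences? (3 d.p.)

0.385

The sequences differ at 15 of 39 positions.
p = 15/39 = 0.384615… ≈ 0.385 (to 3 d.p.).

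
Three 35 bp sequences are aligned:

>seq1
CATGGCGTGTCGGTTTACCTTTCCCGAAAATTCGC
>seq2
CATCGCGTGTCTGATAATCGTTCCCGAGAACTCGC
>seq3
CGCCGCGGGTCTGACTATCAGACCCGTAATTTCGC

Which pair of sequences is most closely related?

seq1–seq2: 8/35 differ, p = 0.229, d = 0.273.
seq1–seq3: 13/35 differ, p = 0.371, d = 0.513.
seq2–seq3: 12/35 differ, p = 0.343, d = 0.458.
The smallest distance is between seq1 and seq2.

seq1 and seq2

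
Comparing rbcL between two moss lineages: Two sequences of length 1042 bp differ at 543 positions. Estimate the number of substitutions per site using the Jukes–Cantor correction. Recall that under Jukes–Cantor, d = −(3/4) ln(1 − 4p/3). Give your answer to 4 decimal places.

p = 543/1042 ≈ 0.521113.
d = −(3/4) ln(1 − 4p/3) = −0.75 ln(1 − 0.694817) = −0.75 ln(0.305183)
  = −0.75 × (-1.186844) = 0.890133 substitutions/site.

0.8901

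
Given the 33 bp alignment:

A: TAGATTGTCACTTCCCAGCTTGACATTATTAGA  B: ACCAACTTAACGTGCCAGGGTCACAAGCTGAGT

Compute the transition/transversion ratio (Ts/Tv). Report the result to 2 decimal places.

Transitions are A↔G and C↔T; transversions are all other mismatches.
Transitions: 1. Transversions: 16.
R = 1/16 = 0.0625 ≈ 0.06 (to 2 d.p.).

0.06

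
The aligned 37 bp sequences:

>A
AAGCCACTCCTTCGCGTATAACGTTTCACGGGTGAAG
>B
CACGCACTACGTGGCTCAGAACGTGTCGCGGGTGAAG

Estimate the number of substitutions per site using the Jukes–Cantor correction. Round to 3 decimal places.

The sequences differ at 11 of 37 sites, so p = 11/37 ≈ 0.297297.
d = −(3/4) ln(1 − 4p/3) = −0.75 ln(1 − 0.396396) = −0.75 ln(0.603604)
  = −0.75 × (-0.504837) = 0.378628 substitutions/site.

0.379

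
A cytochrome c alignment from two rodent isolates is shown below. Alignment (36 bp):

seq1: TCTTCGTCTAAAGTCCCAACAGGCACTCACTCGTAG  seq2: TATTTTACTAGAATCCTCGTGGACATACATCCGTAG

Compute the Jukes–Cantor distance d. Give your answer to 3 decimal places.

The sequences differ at 16 of 36 sites, so p = 16/36 ≈ 0.444444.
d = −(3/4) ln(1 − 4p/3) = −0.75 ln(1 − 0.592592) = −0.75 ln(0.407408)
  = −0.75 × (-0.897940) = 0.673455 substitutions/site.

0.673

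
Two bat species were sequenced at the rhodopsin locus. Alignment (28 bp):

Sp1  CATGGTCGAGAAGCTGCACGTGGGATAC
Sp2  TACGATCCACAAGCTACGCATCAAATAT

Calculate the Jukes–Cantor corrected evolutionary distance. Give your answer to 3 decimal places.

0.635

The sequences differ at 12 of 28 sites, so p = 12/28 ≈ 0.428571.
d = −(3/4) ln(1 − 4p/3) = −0.75 ln(1 − 0.571428) = −0.75 ln(0.428572)
  = −0.75 × (-0.847297) = 0.635473 substitutions/site.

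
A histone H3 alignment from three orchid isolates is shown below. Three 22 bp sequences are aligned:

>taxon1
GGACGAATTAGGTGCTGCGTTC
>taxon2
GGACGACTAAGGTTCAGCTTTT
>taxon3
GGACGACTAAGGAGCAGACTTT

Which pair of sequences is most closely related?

taxon2 and taxon3

taxon1–taxon2: 6/22 differ, p = 0.273, d = 0.339.
taxon1–taxon3: 7/22 differ, p = 0.318, d = 0.414.
taxon2–taxon3: 4/22 differ, p = 0.182, d = 0.208.
The smallest distance is between taxon2 and taxon3.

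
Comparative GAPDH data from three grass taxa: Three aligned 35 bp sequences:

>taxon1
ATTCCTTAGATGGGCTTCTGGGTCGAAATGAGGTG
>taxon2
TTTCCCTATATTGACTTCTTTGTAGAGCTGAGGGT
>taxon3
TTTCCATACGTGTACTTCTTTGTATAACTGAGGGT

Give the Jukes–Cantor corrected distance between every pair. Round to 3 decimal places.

taxon1–taxon2: 12/35 sites differ → p ≈ 0.342857, d = −0.75 ln(1 − 0.457143) = 0.458182 ≈ 0.458.
taxon1–taxon3: 13/35 sites differ → p ≈ 0.371429, d = −0.75 ln(1 − 0.495239) = 0.512753 ≈ 0.513.
taxon2–taxon3: 7/35 sites differ → p = 0.2, d = −0.75 ln(1 − 0.266667) = 0.232617 ≈ 0.233.

d(taxon1,taxon2) = 0.458, d(taxon1,taxon3) = 0.513, d(taxon2,taxon3) = 0.233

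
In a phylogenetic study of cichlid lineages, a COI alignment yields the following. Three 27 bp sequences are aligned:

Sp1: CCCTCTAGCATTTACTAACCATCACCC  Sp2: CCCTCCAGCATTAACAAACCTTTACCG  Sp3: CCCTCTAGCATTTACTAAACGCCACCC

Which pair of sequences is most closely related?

Sp1 and Sp3

Sp1–Sp2: 6/27 differ, p = 0.222, d = 0.264.
Sp1–Sp3: 3/27 differ, p = 0.111, d = 0.120.
Sp2–Sp3: 8/27 differ, p = 0.296, d = 0.377.
The smallest distance is between Sp1 and Sp3.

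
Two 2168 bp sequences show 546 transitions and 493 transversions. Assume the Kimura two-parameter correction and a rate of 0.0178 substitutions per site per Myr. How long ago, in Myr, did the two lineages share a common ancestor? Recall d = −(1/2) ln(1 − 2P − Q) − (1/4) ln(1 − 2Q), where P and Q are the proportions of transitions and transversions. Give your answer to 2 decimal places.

22.71

P = 546/2168 ≈ 0.251845 and Q = 493/2168 ≈ 0.227399.
Under the Kimura two-parameter model, d = −½ ln(1 − 2P − Q) − ¼ ln(1 − 2Q).
1 − 2P − Q = 0.268911, giving −½ ln(0.268911) = 0.656687.
1 − 2Q = 0.545202, giving −¼ ln(0.545202) = 0.151650.
d = 0.656687 + 0.151650 = 0.808337.
Under a molecular clock d = 2μt, so t = d/(2μ) = 0.808337 / (2 × 0.0178) = 22.71 Myr.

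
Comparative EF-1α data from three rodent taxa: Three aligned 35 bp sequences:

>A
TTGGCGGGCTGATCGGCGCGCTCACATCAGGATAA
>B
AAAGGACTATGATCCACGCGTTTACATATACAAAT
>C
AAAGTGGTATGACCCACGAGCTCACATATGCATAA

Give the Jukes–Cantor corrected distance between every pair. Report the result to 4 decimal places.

A–B: 18/35 sites differ → p ≈ 0.514286, d = −0.75 ln(1 − 0.685715) = 0.868091 ≈ 0.8681.
A–C: 13/35 sites differ → p ≈ 0.371429, d = −0.75 ln(1 − 0.495239) = 0.512753 ≈ 0.5128.
B–C: 10/35 sites differ → p ≈ 0.285714, d = −0.75 ln(1 − 0.380952) = 0.359679 ≈ 0.3597.

d(A,B) = 0.8681, d(A,C) = 0.5128, d(B,C) = 0.3597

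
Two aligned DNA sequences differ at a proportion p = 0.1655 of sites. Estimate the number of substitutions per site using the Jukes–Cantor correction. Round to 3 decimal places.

0.187

d = −(3/4) ln(1 − 4p/3) = −0.75 ln(1 − 0.220667) = −0.75 ln(0.779333)
  = −0.75 × (-0.249317) = 0.186988 substitutions/site.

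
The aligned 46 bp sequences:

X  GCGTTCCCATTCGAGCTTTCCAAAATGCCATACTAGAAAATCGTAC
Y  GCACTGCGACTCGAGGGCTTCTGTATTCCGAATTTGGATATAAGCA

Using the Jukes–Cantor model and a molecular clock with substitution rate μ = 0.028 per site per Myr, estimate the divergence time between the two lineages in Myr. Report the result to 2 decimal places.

15.93

The sequences differ at 24 of 46 sites, so p = 24/46 ≈ 0.521739.
d = −(3/4) ln(1 − 4p/3) = −0.75 ln(1 − 0.695652) = −0.75 ln(0.304348)
  = −0.75 × (-1.189583) = 0.892187 substitutions/site.
Under a molecular clock d = 2μt, so t = d/(2μ) = 0.892187 / (2 × 0.028) = 15.93 Myr.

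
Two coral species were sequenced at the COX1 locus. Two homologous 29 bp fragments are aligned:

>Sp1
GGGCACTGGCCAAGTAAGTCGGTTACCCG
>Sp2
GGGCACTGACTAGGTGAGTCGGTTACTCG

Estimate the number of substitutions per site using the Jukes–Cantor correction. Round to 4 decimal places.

The sequences differ at 5 of 29 sites (9, 11, 13, 16, 27), so p = 5/29 ≈ 0.172414.
d = −(3/4) ln(1 − 4p/3) = −0.75 ln(1 − 0.229885) = −0.75 ln(0.770115)
  = −0.75 × (-0.261215) = 0.195911 substitutions/site.

0.1959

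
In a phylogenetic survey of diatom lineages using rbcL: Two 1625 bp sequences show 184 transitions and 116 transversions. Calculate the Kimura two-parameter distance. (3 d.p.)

0.215

P = 184/1625 ≈ 0.113231 and Q = 116/1625 ≈ 0.071385.
Under the Kimura two-parameter model, d = −½ ln(1 − 2P − Q) − ¼ ln(1 − 2Q).
1 − 2P − Q = 0.702153, giving −½ ln(0.702153) = 0.176802.
1 − 2Q = 0.85723, giving −¼ ln(0.85723) = 0.038512.
d = 0.176802 + 0.038512 = 0.215314.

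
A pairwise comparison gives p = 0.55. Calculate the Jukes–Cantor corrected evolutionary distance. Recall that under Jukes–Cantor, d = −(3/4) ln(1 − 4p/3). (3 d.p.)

d = −(3/4) ln(1 − 4p/3) = −0.75 ln(1 − 0.733333) = −0.75 ln(0.266667)
  = −0.75 × (-1.321755) = 0.991316 substitutions/site.

0.991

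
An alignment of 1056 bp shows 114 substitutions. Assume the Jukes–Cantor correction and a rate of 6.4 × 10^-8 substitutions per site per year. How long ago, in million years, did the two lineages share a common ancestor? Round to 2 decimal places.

p = 114/1056 ≈ 0.107955.
d = −(3/4) ln(1 − 4p/3) = −0.75 ln(1 − 0.14394) = −0.75 ln(0.85606)
  = −0.75 × (-0.155415) = 0.116561 substitutions/site.
Under a molecular clock d = 2μt, so t = d/(2μ) = 0.116561 / (2 × 6.4 × 10^-8) = 0.91 million years.

0.91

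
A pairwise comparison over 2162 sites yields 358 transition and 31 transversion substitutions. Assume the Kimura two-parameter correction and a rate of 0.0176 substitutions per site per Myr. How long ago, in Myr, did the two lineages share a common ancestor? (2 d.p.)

6.23

P = 358/2162 ≈ 0.165587 and Q = 31/2162 ≈ 0.014339.
Under the Kimura two-parameter model, d = −½ ln(1 − 2P − Q) − ¼ ln(1 − 2Q).
1 − 2P − Q = 0.654487, giving −½ ln(0.654487) = 0.211952.
1 − 2Q = 0.971322, giving −¼ ln(0.971322) = 0.007274.
d = 0.211952 + 0.007274 = 0.219226.
Under a molecular clock d = 2μt, so t = d/(2μ) = 0.219226 / (2 × 0.0176) = 6.23 Myr.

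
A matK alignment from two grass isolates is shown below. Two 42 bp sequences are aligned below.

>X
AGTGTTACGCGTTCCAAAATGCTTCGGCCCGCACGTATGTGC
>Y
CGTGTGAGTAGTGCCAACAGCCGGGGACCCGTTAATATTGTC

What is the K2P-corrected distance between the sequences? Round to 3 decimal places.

0.811

Of 42 sites, 3 differences are transitions and 17 are transversions, so P = 3/42 ≈ 0.071429 and Q = 17/42 ≈ 0.404762.
Under the Kimura two-parameter model, d = −½ ln(1 − 2P − Q) − ¼ ln(1 − 2Q).
1 − 2P − Q = 0.45238, giving −½ ln(0.45238) = 0.396616.
1 − 2Q = 0.190476, giving −¼ ln(0.190476) = 0.414557.
d = 0.396616 + 0.414557 = 0.811173.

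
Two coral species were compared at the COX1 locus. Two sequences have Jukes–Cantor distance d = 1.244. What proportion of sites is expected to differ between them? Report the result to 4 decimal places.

p = (3/4)(1 − e^(−4d/3)) = 0.75 × (1 − e^(-1.658667)) = 0.75 × (1 − 0.190393) = 0.607205.

0.6072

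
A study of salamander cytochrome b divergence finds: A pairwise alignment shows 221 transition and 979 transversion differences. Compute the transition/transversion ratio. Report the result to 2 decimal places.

0.23

R = 221/979 = 0.225740… ≈ 0.23 (to 2 d.p.).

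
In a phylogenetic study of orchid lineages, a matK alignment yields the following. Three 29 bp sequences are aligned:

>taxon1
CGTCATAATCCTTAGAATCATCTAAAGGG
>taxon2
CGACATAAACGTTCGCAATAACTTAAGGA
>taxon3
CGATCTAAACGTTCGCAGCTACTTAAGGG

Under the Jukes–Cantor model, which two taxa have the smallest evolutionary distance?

taxon2 and taxon3

taxon1–taxon2: 10/29 differ, p = 0.345, d = 0.462.
taxon1–taxon3: 11/29 differ, p = 0.379, d = 0.529.
taxon2–taxon3: 6/29 differ, p = 0.207, d = 0.242.
The smallest distance is between taxon2 and taxon3.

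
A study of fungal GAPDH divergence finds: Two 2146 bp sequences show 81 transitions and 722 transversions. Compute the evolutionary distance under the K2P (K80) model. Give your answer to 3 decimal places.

0.545

P = 81/2146 ≈ 0.037745 and Q = 722/2146 ≈ 0.33644.
Under the Kimura two-parameter model, d = −½ ln(1 − 2P − Q) − ¼ ln(1 − 2Q).
1 − 2P − Q = 0.58807, giving −½ ln(0.58807) = 0.265455.
1 − 2Q = 0.32712, giving −¼ ln(0.32712) = 0.279357.
d = 0.265455 + 0.279357 = 0.544812.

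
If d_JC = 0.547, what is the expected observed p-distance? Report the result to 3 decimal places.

p = (3/4)(1 − e^(−4d/3)) = 0.75 × (1 − e^(-0.729333)) = 0.75 × (1 − 0.482231) = 0.388327.

0.388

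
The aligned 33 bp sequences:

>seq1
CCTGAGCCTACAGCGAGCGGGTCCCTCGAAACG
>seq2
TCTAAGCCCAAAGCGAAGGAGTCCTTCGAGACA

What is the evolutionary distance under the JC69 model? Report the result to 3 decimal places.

The sequences differ at 10 of 33 sites (1, 4, 9, 11, 17, 18, 20, 25, 30, 33), so p = 10/33 ≈ 0.30303.
d = −(3/4) ln(1 − 4p/3) = −0.75 ln(1 − 0.40404) = −0.75 ln(0.59596)
  = −0.75 × (-0.517582) = 0.388187 substitutions/site.

0.388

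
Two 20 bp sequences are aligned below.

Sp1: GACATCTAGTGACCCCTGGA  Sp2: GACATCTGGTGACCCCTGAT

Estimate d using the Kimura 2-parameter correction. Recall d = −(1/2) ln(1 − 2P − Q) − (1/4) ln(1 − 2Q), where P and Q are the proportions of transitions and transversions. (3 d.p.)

Of 20 sites, 2 differences are transitions and 1 are transversions, so P = 2/20 = 0.1 and Q = 1/20 = 0.05.
Under the Kimura two-parameter model, d = −½ ln(1 − 2P − Q) − ¼ ln(1 − 2Q).
1 − 2P − Q = 0.75, giving −½ ln(0.75) = 0.143841.
1 − 2Q = 0.9, giving −¼ ln(0.9) = 0.026340.
d = 0.143841 + 0.026340 = 0.170181.

0.170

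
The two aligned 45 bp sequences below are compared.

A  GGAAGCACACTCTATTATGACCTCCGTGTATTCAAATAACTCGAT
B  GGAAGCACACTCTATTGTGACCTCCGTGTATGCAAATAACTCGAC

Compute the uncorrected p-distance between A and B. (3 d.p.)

0.067

The sequences differ at 3 of 45 positions (sites 17, 32, 45).
p = 3/45 = 0.066666… ≈ 0.067 (to 3 d.p.).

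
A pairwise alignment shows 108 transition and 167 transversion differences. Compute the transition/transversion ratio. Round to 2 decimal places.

0.65

R = 108/167 = 0.646706… ≈ 0.65 (to 2 d.p.).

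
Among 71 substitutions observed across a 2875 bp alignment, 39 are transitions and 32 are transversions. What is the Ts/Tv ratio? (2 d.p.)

1.22

R = 39/32 = 1.21875 ≈ 1.22 (to 2 d.p.).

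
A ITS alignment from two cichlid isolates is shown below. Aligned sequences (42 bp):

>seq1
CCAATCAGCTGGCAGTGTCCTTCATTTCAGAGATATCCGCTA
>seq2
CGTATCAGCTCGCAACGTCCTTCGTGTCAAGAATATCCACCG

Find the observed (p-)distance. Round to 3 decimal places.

0.310

The sequences differ at 13 of 42 positions.
p = 13/42 = 0.309523… ≈ 0.310 (to 3 d.p.).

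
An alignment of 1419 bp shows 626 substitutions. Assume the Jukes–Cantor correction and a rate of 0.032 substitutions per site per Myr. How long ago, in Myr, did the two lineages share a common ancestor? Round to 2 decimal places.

10.40

p = 626/1419 ≈ 0.441156.
d = −(3/4) ln(1 − 4p/3) = −0.75 ln(1 − 0.588208) = −0.75 ln(0.411792)
  = −0.75 × (-0.887237) = 0.665428 substitutions/site.
Under a molecular clock d = 2μt, so t = d/(2μ) = 0.665428 / (2 × 0.032) = 10.40 Myr.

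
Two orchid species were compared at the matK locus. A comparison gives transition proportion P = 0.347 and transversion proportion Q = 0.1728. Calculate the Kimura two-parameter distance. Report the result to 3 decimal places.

Under the Kimura two-parameter model, d = −½ ln(1 − 2P − Q) − ¼ ln(1 − 2Q).
1 − 2P − Q = 0.1332, giving −½ ln(0.1332) = 1.007952.
1 − 2Q = 0.6544, giving −¼ ln(0.6544) = 0.106009.
d = 1.007952 + 0.106009 = 1.113961.

1.114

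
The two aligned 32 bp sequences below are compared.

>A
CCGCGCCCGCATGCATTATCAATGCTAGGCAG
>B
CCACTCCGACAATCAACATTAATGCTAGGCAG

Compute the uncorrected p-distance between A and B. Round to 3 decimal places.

The sequences differ at 9 of 32 positions (sites 3, 5, 8, 9, 12, 13, 16, 17, 20).
p = 9/32 = 0.28125 ≈ 0.281 (to 3 d.p.).

0.281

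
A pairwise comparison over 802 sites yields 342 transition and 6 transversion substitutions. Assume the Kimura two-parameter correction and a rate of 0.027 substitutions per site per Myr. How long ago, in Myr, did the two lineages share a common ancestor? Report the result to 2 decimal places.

18.30

P = 342/802 ≈ 0.426434 and Q = 6/802 ≈ 0.007481.
Under the Kimura two-parameter model, d = −½ ln(1 − 2P − Q) − ¼ ln(1 − 2Q).
1 − 2P − Q = 0.139651, giving −½ ln(0.139651) = 0.984304.
1 − 2Q = 0.985038, giving −¼ ln(0.985038) = 0.003769.
d = 0.984304 + 0.003769 = 0.988073.
Under a molecular clock d = 2μt, so t = d/(2μ) = 0.988073 / (2 × 0.027) = 18.30 Myr.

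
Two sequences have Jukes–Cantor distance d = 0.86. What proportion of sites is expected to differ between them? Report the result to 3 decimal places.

p = (3/4)(1 − e^(−4d/3)) = 0.75 × (1 − e^(-1.146667)) = 0.75 × (1 − 0.317694) = 0.511730.

0.512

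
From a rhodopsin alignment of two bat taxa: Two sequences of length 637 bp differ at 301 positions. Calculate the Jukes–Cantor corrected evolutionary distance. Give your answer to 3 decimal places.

p = 301/637 ≈ 0.472527.
d = −(3/4) ln(1 − 4p/3) = −0.75 ln(1 − 0.630036) = −0.75 ln(0.369964)
  = −0.75 × (-0.994350) = 0.745763 substitutions/site.

0.746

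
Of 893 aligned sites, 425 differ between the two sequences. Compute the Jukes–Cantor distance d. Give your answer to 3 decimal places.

0.755

p = 425/893 ≈ 0.475924.
d = −(3/4) ln(1 − 4p/3) = −0.75 ln(1 − 0.634565) = −0.75 ln(0.365435)
  = −0.75 × (-1.006667) = 0.755000 substitutions/site.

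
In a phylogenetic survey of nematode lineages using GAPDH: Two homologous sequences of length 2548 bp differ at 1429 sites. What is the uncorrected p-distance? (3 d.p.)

p = 1429/2548 = 0.560832… ≈ 0.561 (to 3 d.p.).

0.561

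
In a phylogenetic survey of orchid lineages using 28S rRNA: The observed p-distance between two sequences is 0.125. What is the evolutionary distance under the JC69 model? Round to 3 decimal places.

0.137

d = −(3/4) ln(1 − 4p/3) = −0.75 ln(1 − 0.166667) = −0.75 ln(0.833333)
  = −0.75 × (-0.182322) = 0.136742 substitutions/site.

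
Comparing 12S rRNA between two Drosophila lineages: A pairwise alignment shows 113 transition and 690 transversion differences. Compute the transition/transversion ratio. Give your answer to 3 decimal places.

R = 113/690 = 0.163768… ≈ 0.164 (to 3 d.p.).

0.164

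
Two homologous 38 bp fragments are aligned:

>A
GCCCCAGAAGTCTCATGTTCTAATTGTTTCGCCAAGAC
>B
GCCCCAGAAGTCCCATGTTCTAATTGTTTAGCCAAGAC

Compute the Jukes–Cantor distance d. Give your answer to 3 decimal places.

The sequences differ at 2 of 38 sites (13, 30), so p = 2/38 ≈ 0.052632.
d = −(3/4) ln(1 − 4p/3) = −0.75 ln(1 − 0.070176) = −0.75 ln(0.929824)
  = −0.75 × (-0.072760) = 0.054570 substitutions/site.

0.055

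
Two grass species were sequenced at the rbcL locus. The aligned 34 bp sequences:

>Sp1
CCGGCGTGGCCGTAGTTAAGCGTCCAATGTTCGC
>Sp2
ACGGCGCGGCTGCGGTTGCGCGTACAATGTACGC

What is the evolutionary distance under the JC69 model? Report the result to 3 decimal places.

The sequences differ at 9 of 34 sites (1, 7, 11, 13, 14, 18, 19, 24, 31), so p = 9/34 ≈ 0.264706.
d = −(3/4) ln(1 − 4p/3) = −0.75 ln(1 − 0.352941) = −0.75 ln(0.647059)
  = −0.75 × (-0.435318) = 0.326489 substitutions/site.

0.326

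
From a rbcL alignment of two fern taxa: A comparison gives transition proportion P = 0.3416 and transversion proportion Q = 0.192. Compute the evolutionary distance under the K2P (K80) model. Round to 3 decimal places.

1.162

Under the Kimura two-parameter model, d = −½ ln(1 − 2P − Q) − ¼ ln(1 − 2Q).
1 − 2P − Q = 0.1248, giving −½ ln(0.1248) = 1.040521.
1 − 2Q = 0.616, giving −¼ ln(0.616) = 0.121127.
d = 1.040521 + 0.121127 = 1.161648.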